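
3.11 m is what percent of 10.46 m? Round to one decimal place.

3.11 m ÷ 10.46 m ≈ 29.7%.

29.7%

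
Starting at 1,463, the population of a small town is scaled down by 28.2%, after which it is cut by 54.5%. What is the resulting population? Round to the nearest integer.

Apply the 28.2% decrease: 1,463 × 0.718 = 1050.434.
After the 54.5% decrease: 1050.434 × 0.455 = 477.94747 ≈ 478.

478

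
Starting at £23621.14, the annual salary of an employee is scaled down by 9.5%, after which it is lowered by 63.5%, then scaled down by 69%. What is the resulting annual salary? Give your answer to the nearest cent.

After the 9.5% decrease: £23621.14 × 0.905 = £21377.1317.
After the 63.5% decrease: £21377.1317 × 0.365 = £7802.6530705.
69% decrease: £7802.6530705 × 0.31 = £2418.822451855 ≈ £2418.82.

£2418.82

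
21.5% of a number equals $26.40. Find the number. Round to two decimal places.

$122.79

$26.40 ÷ 0.215 ≈ $122.79.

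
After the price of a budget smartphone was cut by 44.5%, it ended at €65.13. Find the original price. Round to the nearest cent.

The overall multiplier applied was 0.555.
So the original price was €65.13 ÷ 0.555 ≈ €117.35.

€117.35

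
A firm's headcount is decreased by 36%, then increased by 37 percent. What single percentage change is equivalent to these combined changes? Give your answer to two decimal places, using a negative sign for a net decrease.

-12.32%

The combined multiplier is 0.64 × 1.37 = 0.8768.
That corresponds to a decrease of 12.32%.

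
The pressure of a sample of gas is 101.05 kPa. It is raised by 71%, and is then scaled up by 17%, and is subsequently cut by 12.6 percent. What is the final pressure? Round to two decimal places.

Each change multiplies by a factor: 1.71 × 1.17 × 0.874 = 1.7486118.
101.05 × 1.7486118 = 176.69722239 ≈ 176.70.

176.70 kPa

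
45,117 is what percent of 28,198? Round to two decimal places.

160.00%

45,117 ÷ 28,198 ≈ 160.00%.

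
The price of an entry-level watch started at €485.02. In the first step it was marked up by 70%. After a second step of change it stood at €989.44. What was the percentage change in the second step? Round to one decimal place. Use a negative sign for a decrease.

20.0%

After the first step: €485.02 × 1.7 = €824.534.
Second-step multiplier: €989.44 ÷ €824.534 ≈ 1.2.
That is a change of 20.0%.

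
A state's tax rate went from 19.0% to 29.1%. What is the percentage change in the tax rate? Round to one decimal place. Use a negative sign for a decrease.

The change is 29.1 − 19.0 = 10.1 percentage points.
Relative to the original 19.0%, that is 10.1 ÷ 19.0 ≈ 53.2%.

53.2%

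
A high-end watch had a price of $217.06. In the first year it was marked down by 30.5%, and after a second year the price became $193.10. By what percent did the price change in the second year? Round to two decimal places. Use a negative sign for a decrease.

After the first year: $217.06 × 0.695 = $150.8567.
Second-year multiplier: $193.10 ÷ $150.8567 ≈ 1.280023.
That is a change of 28.00%.

28.00%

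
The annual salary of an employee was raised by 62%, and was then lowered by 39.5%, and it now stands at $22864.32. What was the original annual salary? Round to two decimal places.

Undoing the 39.5% decrease: $22864.32 ÷ 0.605 ≈ $37792.264463.
Undoing the 62% increase: $37792.264463 ÷ 1.62 ≈ $23328.56.

$23328.56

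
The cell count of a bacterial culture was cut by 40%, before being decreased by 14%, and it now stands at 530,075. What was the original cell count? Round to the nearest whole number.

1,027,277

The overall multiplier applied was 0.6 × 0.86 = 0.516.
So the original cell count was 530,075 ÷ 0.516 ≈ 1,027,277.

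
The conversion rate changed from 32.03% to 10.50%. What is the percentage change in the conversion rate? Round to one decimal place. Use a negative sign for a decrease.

The change is 10.50 − 32.03 = -21.53 percentage points.
Relative to the original 32.03%, that is -21.53 ÷ 32.03 ≈ -67.2%.

-67.2%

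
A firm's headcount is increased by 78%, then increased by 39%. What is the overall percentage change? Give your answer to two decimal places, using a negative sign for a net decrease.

147.42%

The combined multiplier is 1.78 × 1.39 = 2.4742.
That corresponds to an increase of 147.42%.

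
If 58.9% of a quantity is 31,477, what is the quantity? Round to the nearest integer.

31,477 ÷ 0.589 ≈ 53,441.

53,441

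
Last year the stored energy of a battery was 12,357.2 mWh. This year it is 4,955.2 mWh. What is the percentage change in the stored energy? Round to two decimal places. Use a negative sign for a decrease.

Change: 4,955.2 − 12,357.2 = -7,402.0.
Relative to the original: -7,402.0 ÷ 12,357.2 ≈ -59.90%.

-59.90%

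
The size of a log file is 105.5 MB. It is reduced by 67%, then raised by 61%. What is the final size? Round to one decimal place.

56.1 MB

Each change multiplies by a factor: 0.33 × 1.61 = 0.5313.
105.5 × 0.5313 = 56.05215 ≈ 56.1.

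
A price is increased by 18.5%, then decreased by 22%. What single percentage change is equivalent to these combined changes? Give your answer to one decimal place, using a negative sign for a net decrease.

An 18.5% increase multiplies by 1.185.
Then a 22% decrease: 1.185 × 0.78 = 0.9243.
Overall factor 0.9243, i.e. -7.6%.

-7.6%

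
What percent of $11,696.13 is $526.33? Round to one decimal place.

$526.33 ÷ $11,696.13 ≈ 4.5%.

4.5%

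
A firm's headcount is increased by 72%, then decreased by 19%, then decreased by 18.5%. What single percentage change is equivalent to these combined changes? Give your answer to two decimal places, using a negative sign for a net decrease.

The combined multiplier is 1.72 × 0.81 × 0.815 = 1.135458.
That corresponds to an increase of 13.55%.

13.55%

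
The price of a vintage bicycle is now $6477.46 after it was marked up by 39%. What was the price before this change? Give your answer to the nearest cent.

The overall multiplier applied was 1.39.
So the original price was $6477.46 ÷ 1.39 ≈ $4660.04.

$4660.04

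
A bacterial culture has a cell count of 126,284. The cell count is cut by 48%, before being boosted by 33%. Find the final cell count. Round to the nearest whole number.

Each change multiplies by a factor: 0.52 × 1.33 = 0.6916.
126,284 × 0.6916 = 87338.0144 ≈ 87,338.

87,338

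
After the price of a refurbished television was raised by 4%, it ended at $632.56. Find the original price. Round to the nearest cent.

$608.23

The overall multiplier applied was 1.04.
So the original price was $632.56 ÷ 1.04 ≈ $608.23.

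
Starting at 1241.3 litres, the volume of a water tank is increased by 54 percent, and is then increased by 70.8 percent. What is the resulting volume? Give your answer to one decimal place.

Apply the 54% increase: 1241.3 × 1.54 = 1911.602.
70.8% increase: 1911.602 × 1.708 = 3265.016216 ≈ 3265.0.

3265.0 litres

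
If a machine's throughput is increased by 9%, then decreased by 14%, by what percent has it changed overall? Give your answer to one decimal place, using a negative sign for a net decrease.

The combined multiplier is 1.09 × 0.86 = 0.9374.
That corresponds to a decrease of 6.3%.

-6.3%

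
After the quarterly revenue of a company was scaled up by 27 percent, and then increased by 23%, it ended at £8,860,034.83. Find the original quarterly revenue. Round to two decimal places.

£5,671,874.29

The overall multiplier applied was 1.27 × 1.23 = 1.5621.
So the original quarterly revenue was £8,860,034.83 ÷ 1.5621 ≈ £5,671,874.29.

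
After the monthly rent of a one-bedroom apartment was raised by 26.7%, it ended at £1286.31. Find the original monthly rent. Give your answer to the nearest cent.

The overall multiplier applied was 1.267.
So the original monthly rent was £1286.31 ÷ 1.267 ≈ £1015.24.

£1015.24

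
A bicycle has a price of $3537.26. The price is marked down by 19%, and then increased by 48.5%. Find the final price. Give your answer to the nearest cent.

$4254.79

Each change multiplies by a factor: 0.81 × 1.485 = 1.20285.
$3537.26 × 1.20285 = $4254.793191 ≈ $4254.79.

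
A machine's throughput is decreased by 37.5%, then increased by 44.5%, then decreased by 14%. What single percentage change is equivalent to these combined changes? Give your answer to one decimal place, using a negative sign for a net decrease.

-22.3%

The combined multiplier is 0.625 × 1.445 × 0.86 = 0.7766875.
That corresponds to a decrease of 22.3%.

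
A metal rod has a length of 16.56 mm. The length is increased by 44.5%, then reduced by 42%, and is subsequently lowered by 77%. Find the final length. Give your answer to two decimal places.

Each change multiplies by a factor: 1.445 × 0.58 × 0.23 = 0.192763.
16.56 × 0.192763 = 3.19215528 ≈ 3.19.

3.19 mm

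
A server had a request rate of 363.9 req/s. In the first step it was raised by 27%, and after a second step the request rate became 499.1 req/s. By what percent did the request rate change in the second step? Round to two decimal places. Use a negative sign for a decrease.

7.99%

After the first step: 363.9 × 1.27 = 462.153.
Second-step multiplier: 499.1 ÷ 462.153 ≈ 1.079945.
That is a change of 7.99%.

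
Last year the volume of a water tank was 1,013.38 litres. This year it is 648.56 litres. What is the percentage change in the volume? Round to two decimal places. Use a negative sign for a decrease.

Change: 648.56 − 1,013.38 = -364.82.
Relative to the original: -364.82 ÷ 1,013.38 ≈ -36.00%.

-36.00%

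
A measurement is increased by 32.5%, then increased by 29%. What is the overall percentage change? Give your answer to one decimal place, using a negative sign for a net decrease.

The combined multiplier is 1.325 × 1.29 = 1.70925.
That corresponds to an increase of 70.9%.

70.9%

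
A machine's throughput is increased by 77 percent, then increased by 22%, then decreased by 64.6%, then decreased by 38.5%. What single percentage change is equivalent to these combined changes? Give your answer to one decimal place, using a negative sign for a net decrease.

-53.0%

The combined multiplier is 1.77 × 1.22 × 0.354 × 0.615 = 0.470122974.
That corresponds to a decrease of 53.0%.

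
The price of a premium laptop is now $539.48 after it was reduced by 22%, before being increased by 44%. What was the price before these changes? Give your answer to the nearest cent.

$480.31

Undoing the 44% increase: $539.48 ÷ 1.44 ≈ $374.638889.
Undoing the 22% decrease: $374.638889 ÷ 0.78 ≈ $480.31.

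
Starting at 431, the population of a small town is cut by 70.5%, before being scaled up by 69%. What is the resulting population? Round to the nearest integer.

Each change multiplies by a factor: 0.295 × 1.69 = 0.49855.
431 × 0.49855 = 214.87505 ≈ 215.

215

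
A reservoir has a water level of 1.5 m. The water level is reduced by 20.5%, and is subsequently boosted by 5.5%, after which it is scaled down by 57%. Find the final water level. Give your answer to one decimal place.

After the 20.5% decrease: 1.5 × 0.795 = 1.1925.
After the 5.5% increase: 1.1925 × 1.055 = 1.2580875.
57% decrease: 1.2580875 × 0.43 = 0.540977625 ≈ 0.5.

0.5 m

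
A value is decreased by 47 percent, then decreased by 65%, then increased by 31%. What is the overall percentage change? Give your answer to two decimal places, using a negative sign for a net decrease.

A 47% decrease multiplies by 0.53.
Then a 65% decrease: 0.53 × 0.35 = 0.1855.
Then a 31% increase: 0.1855 × 1.31 = 0.243005.
Overall factor 0.243005, i.e. -75.70%.

-75.70%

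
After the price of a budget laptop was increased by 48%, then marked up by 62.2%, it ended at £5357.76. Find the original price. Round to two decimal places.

The overall multiplier applied was 1.48 × 1.622 = 2.40056.
So the original price was £5357.76 ÷ 2.40056 ≈ £2231.88.

£2231.88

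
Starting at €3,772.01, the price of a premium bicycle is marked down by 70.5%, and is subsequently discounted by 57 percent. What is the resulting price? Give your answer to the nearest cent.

€478.48

70.5% decrease: €3,772.01 × 0.295 = €1112.74295.
After the 57% decrease: €1112.74295 × 0.43 = €478.4794685 ≈ €478.48.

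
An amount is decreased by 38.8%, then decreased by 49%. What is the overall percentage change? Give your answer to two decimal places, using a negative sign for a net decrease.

-68.79%

The combined multiplier is 0.612 × 0.51 = 0.31212.
That corresponds to a decrease of 68.79%.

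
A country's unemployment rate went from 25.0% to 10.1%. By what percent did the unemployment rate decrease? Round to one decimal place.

The change is 10.1 − 25.0 = -14.9 percentage points.
Relative to the original 25.0%, that is -14.9 ÷ 25.0 = -59.6%.
So the unemployment rate fell by 59.6%.

59.6%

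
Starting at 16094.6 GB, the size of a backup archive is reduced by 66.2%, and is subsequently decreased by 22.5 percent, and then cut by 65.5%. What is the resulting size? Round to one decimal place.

1454.5 GB

After the 66.2% decrease: 16094.6 × 0.338 = 5439.9748.
Apply the 22.5% decrease: 5439.9748 × 0.775 = 4215.98047.
Apply the 65.5% decrease: 4215.98047 × 0.345 = 1454.51326215 ≈ 1454.5.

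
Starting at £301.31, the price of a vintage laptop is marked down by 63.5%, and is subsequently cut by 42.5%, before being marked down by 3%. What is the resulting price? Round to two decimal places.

After the 63.5% decrease: £301.31 × 0.365 = £109.97815.
42.5% decrease: £109.97815 × 0.575 = £63.23743625.
Apply the 3% decrease: £63.23743625 × 0.97 = £61.3403131625 ≈ £61.34.

£61.34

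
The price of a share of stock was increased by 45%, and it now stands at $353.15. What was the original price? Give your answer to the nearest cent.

$243.55

The overall multiplier applied was 1.45.
So the original price was $353.15 ÷ 1.45 ≈ $243.55.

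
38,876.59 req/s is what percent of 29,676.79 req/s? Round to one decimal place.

131.0%

38,876.59 req/s ÷ 29,676.79 req/s ≈ 131.0%.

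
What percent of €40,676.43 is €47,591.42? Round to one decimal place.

€47,591.42 ÷ €40,676.43 ≈ 117.0%.

117.0%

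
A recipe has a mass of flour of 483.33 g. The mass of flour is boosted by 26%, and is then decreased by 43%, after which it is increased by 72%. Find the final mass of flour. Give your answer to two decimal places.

597.06 g

26% increase: 483.33 × 1.26 = 608.9958.
After the 43% decrease: 608.9958 × 0.57 = 347.127606.
72% increase: 347.127606 × 1.72 = 597.05948232 ≈ 597.06.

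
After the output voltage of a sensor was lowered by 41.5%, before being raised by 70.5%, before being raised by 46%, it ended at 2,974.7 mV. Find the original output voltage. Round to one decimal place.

Undoing the 46% increase: 2,974.7 ÷ 1.46 ≈ 2037.465753.
Undoing the 70.5% increase: 2037.465753 ÷ 1.705 ≈ 1194.994577.
Undoing the 41.5% decrease: 1194.994577 ÷ 0.585 ≈ 2,042.7 mV.

2,042.7 mV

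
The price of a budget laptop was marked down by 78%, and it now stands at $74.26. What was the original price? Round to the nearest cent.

$337.55

The overall multiplier applied was 0.22.
So the original price was $74.26 ÷ 0.22 ≈ $337.55.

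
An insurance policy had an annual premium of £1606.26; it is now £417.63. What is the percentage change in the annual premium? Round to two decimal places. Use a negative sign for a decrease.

Change: £417.63 − £1606.26 = -£1188.63.
Relative to the original: -£1188.63 ÷ £1606.26 ≈ -74.00%.

-74.00%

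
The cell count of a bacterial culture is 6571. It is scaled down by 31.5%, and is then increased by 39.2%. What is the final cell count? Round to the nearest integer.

Apply the 31.5% decrease: 6571 × 0.685 = 4501.135.
39.2% increase: 4501.135 × 1.392 = 6265.57992 ≈ 6266.

6266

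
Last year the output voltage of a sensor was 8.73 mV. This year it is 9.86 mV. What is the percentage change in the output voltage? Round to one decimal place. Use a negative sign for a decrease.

Change: 9.86 − 8.73 = 1.13.
Relative to the original: 1.13 ÷ 8.73 ≈ 12.9%.

12.9%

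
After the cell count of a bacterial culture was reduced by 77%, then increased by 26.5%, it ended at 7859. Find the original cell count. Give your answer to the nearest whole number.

27012

Undoing the 26.5% increase: 7859 ÷ 1.265 ≈ 6212.648221.
Undoing the 77% decrease: 6212.648221 ÷ 0.23 ≈ 27012.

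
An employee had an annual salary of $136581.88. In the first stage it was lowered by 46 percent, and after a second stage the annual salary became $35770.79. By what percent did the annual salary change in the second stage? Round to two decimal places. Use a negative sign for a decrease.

After the first stage: $136581.88 × 0.54 = $73754.2152.
Second-stage multiplier: $35770.79 ÷ $73754.2152 ≈ 0.485.
That is a change of -51.50%.

-51.50%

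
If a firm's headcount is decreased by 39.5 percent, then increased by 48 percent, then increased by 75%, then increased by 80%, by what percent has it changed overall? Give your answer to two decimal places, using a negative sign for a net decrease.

182.05%

A 39.5% decrease multiplies by 0.605.
Then a 48% increase: 0.605 × 1.48 = 0.8954.
Then a 75% increase: 0.8954 × 1.75 = 1.56695.
Then an 80% increase: 1.56695 × 1.8 = 2.82051.
Overall factor 2.82051, i.e. 182.05%.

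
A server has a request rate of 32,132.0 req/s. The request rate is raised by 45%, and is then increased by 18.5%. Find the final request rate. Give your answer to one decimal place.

Each change multiplies by a factor: 1.45 × 1.185 = 1.71825.
32,132.0 × 1.71825 = 55210.809 ≈ 55,210.8.

55,210.8 req/s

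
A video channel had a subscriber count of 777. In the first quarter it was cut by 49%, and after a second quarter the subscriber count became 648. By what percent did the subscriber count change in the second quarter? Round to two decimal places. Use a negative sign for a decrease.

After the first quarter: 777 × 0.51 = 396.27.
Second-quarter multiplier: 648 ÷ 396.27 ≈ 1.635249.
That is a change of 63.52%.

63.52%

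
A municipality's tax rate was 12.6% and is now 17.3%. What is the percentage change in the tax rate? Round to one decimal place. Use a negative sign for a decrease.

The change is 17.3 − 12.6 = 4.7 percentage points.
Relative to the original 12.6%, that is 4.7 ÷ 12.6 ≈ 37.3%.

37.3%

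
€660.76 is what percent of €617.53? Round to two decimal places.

107.00%

€660.76 ÷ €617.53 ≈ 107.00%.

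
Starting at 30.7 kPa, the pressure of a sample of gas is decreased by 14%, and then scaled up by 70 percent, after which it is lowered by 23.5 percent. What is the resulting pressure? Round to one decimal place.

34.3 kPa

Apply the 14% decrease: 30.7 × 0.86 = 26.402.
Apply the 70% increase: 26.402 × 1.7 = 44.8834.
Apply the 23.5% decrease: 44.8834 × 0.765 = 34.335801 ≈ 34.3.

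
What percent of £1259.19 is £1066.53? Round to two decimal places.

84.70%

£1066.53 ÷ £1259.19 ≈ 84.70%.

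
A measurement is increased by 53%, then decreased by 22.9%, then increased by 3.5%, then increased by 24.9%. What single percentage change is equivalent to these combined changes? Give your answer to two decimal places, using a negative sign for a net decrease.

A 53% increase multiplies by 1.53.
Then a 22.9% decrease: 1.53 × 0.771 = 1.17963.
Then a 3.5% increase: 1.17963 × 1.035 = 1.22091705.
Then a 24.9% increase: 1.22091705 × 1.249 = 1.52492539545.
Overall factor 1.52492539545, i.e. 52.49%.

52.49%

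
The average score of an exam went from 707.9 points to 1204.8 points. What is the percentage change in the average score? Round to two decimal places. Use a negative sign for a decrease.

Change: 1204.8 − 707.9 = 496.9.
Relative to the original: 496.9 ÷ 707.9 ≈ 70.19%.

70.19%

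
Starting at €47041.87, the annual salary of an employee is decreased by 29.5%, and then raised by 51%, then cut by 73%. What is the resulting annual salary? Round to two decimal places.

Each change multiplies by a factor: 0.705 × 1.51 × 0.27 = 0.2874285.
€47041.87 × 0.2874285 = €13521.174131295 ≈ €13521.17.

€13521.17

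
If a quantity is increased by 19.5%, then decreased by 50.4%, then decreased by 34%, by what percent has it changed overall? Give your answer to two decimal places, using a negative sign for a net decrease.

The combined multiplier is 1.195 × 0.496 × 0.66 = 0.3911952.
That corresponds to a decrease of 60.88%.

-60.88%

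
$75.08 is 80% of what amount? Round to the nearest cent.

$93.85

$75.08 ÷ 0.8 = $93.85.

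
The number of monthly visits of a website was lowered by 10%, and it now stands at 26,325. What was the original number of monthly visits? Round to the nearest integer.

29,250

The overall multiplier applied was 0.9.
So the original number of monthly visits was 26,325 ÷ 0.9 = 29,250.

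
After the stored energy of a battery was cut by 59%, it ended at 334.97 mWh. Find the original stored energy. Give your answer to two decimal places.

817.00 mWh

The overall multiplier applied was 0.41.
So the original stored energy was 334.97 ÷ 0.41 = 817.00 mWh.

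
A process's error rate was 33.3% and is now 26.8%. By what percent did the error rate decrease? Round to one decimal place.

19.5%

The change is 26.8 − 33.3 = -6.5 percentage points.
Relative to the original 33.3%, that is -6.5 ÷ 33.3 ≈ -19.5%.
So the error rate fell by 19.5%.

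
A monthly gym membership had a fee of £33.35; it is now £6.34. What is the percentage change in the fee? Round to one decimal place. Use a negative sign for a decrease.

-81.0%

Change: £6.34 − £33.35 = -£27.01.
Relative to the original: -£27.01 ÷ £33.35 ≈ -81.0%.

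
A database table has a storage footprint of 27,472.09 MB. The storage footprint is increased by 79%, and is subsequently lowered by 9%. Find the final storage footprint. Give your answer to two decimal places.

79% increase: 27,472.09 × 1.79 = 49175.0411.
Apply the 9% decrease: 49175.0411 × 0.91 = 44749.287401 ≈ 44,749.29.

44,749.29 MB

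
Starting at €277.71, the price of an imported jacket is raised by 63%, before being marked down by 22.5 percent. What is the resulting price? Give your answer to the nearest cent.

63% increase: €277.71 × 1.63 = €452.6673.
22.5% decrease: €452.6673 × 0.775 = €350.8171575 ≈ €350.82.

€350.82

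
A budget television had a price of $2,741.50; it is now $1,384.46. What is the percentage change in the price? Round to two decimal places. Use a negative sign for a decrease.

-49.50%

Change: $1,384.46 − $2,741.50 = -$1,357.04.
Relative to the original: -$1,357.04 ÷ $2,741.50 ≈ -49.50%.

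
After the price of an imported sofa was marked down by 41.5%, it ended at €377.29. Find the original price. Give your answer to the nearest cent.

The overall multiplier applied was 0.585.
So the original price was €377.29 ÷ 0.585 ≈ €644.94.

€644.94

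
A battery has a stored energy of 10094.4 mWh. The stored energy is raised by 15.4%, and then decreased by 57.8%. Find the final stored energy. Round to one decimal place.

4915.9 mWh

Each change multiplies by a factor: 1.154 × 0.422 = 0.486988.
10094.4 × 0.486988 = 4915.8516672 ≈ 4915.9.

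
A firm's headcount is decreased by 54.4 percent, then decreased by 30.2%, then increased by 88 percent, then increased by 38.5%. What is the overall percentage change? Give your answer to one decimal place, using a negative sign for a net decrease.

-17.1%

A 54.4% decrease multiplies by 0.456.
Then a 30.2% decrease: 0.456 × 0.698 = 0.318288.
Then an 88% increase: 0.318288 × 1.88 = 0.59838144.
Then a 38.5% increase: 0.59838144 × 1.385 = 0.8287582944.
Overall factor 0.8287582944, i.e. -17.1%.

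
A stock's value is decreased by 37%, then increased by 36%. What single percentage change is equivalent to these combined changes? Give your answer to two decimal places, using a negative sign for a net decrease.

-14.32%

The combined multiplier is 0.63 × 1.36 = 0.8568.
That corresponds to a decrease of 14.32%.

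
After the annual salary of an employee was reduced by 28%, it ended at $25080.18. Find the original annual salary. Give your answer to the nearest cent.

The overall multiplier applied was 0.72.
So the original annual salary was $25080.18 ÷ 0.72 ≈ $34833.58.

$34833.58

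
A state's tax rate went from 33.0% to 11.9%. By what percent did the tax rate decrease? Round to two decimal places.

63.94%

The change is 11.9 − 33.0 = -21.1 percentage points.
Relative to the original 33.0%, that is -21.1 ÷ 33.0 ≈ -63.94%.
So the tax rate fell by 63.94%.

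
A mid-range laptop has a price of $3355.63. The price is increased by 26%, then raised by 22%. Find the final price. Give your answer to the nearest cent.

$5158.27

Each change multiplies by a factor: 1.26 × 1.22 = 1.5372.
$3355.63 × 1.5372 = $5158.274436 ≈ $5158.27.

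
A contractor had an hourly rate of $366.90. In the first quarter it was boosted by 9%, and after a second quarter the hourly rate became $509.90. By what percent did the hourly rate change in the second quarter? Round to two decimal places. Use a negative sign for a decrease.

After the first quarter: $366.90 × 1.09 = $399.921.
Second-quarter multiplier: $509.90 ÷ $399.921 ≈ 1.275002.
That is a change of 27.50%.

27.50%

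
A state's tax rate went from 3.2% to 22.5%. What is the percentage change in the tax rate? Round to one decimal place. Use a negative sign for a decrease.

The change is 22.5 − 3.2 = 19.3 percentage points.
Relative to the original 3.2%, that is 19.3 ÷ 3.2 ≈ 603.1%.

603.1%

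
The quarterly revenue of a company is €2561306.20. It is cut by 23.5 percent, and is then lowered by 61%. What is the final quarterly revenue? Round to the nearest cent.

€764165.70

Apply the 23.5% decrease: €2561306.20 × 0.765 = €1959399.243.
61% decrease: €1959399.243 × 0.39 = €764165.70477 ≈ €764165.70.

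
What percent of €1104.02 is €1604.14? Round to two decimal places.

€1604.14 ÷ €1104.02 ≈ 145.30%.

145.30%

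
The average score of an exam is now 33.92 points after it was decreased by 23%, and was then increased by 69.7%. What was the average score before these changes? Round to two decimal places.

The overall multiplier applied was 0.77 × 1.697 = 1.30669.
So the original average score was 33.92 ÷ 1.30669 ≈ 25.96 points.

25.96 points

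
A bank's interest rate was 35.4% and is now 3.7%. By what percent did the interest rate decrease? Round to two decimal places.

89.55%

The change is 3.7 − 35.4 = -31.7 percentage points.
Relative to the original 35.4%, that is -31.7 ÷ 35.4 ≈ -89.55%.
So the interest rate fell by 89.55%.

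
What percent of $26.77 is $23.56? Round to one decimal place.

88.0%

$23.56 ÷ $26.77 ≈ 88.0%.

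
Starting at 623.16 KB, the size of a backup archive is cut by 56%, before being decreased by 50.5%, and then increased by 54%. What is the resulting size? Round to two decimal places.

209.02 KB

Each change multiplies by a factor: 0.44 × 0.495 × 1.54 = 0.335412.
623.16 × 0.335412 = 209.01534192 ≈ 209.02.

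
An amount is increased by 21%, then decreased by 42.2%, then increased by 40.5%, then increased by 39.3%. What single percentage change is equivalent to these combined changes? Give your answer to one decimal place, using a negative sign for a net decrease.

36.9%

The combined multiplier is 1.21 × 0.578 × 1.405 × 1.393 = 1.3688020577.
That corresponds to an increase of 36.9%.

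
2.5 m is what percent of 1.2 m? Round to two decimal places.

2.5 m ÷ 1.2 m ≈ 208.33%.

208.33%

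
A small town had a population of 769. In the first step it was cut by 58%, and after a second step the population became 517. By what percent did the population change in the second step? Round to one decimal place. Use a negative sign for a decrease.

60.1%

After the first step: 769 × 0.42 = 322.98.
Second-step multiplier: 517 ÷ 322.98 ≈ 1.60072.
That is a change of 60.1%.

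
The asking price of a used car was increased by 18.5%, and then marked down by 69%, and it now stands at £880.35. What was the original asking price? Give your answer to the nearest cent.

The overall multiplier applied was 1.185 × 0.31 = 0.36735.
So the original asking price was £880.35 ÷ 0.36735 ≈ £2,396.49.

£2,396.49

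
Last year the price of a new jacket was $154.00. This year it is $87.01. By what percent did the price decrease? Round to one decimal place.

Change: $87.01 − $154.00 = -$66.99.
Relative to the original: -$66.99 ÷ $154.00 = -43.5%.
So the price decreased by 43.5%.

43.5%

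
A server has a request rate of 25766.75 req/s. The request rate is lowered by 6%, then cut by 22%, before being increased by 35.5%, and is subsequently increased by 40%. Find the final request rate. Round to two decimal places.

After the 6% decrease: 25766.75 × 0.94 = 24220.745.
After the 22% decrease: 24220.745 × 0.78 = 18892.1811.
35.5% increase: 18892.1811 × 1.355 = 25598.9053905.
40% increase: 25598.9053905 × 1.4 = 35838.4675467 ≈ 35838.47.

35838.47 req/s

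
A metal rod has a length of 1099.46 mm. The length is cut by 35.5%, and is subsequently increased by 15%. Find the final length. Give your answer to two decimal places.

After the 35.5% decrease: 1099.46 × 0.645 = 709.1517.
After the 15% increase: 709.1517 × 1.15 = 815.524455 ≈ 815.52.

815.52 mm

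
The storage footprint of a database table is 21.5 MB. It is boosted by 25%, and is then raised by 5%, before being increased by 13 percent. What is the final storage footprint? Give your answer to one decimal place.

31.9 MB

25% increase: 21.5 × 1.25 = 26.875.
5% increase: 26.875 × 1.05 = 28.21875.
After the 13% increase: 28.21875 × 1.13 = 31.8871875 ≈ 31.9.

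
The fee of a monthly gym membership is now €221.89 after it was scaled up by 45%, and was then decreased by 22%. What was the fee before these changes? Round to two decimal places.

Undoing the 22% decrease: €221.89 ÷ 0.78 ≈ €284.474359.
Undoing the 45% increase: €284.474359 ÷ 1.45 ≈ €196.19.

€196.19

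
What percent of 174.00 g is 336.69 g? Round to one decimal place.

193.5%

336.69 g ÷ 174.00 g = 193.5%.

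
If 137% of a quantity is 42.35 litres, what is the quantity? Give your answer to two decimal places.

42.35 litres ÷ 1.37 ≈ 30.91 litres.

30.91 litres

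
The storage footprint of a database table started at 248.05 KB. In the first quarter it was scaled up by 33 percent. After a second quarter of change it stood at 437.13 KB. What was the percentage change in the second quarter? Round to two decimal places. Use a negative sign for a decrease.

32.50%

After the first quarter: 248.05 × 1.33 = 329.9065.
Second-quarter multiplier: 437.13 ÷ 329.9065 ≈ 1.325012.
That is a change of 32.50%.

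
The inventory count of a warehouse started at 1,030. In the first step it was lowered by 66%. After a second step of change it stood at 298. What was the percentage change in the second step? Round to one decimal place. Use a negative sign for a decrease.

-14.9%

After the first step: 1,030 × 0.34 = 350.2.
Second-step multiplier: 298 ÷ 350.2 ≈ 0.85094.
That is a change of -14.9%.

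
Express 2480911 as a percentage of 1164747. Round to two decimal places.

2480911 ÷ 1164747 ≈ 213.00%.

213.00%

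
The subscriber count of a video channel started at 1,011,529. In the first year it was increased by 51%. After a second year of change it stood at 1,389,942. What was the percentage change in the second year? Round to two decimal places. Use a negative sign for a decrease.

After the first year: 1,011,529 × 1.51 = 1527408.79.
Second-year multiplier: 1,389,942 ÷ 1527408.79 ≈ 0.91.
That is a change of -9.00%.

-9.00%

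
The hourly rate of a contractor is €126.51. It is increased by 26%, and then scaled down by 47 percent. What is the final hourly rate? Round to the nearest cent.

€84.48

Apply the 26% increase: €126.51 × 1.26 = €159.4026.
After the 47% decrease: €159.4026 × 0.53 = €84.483378 ≈ €84.48.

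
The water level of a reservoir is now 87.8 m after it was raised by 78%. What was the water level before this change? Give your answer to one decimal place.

The overall multiplier applied was 1.78.
So the original water level was 87.8 ÷ 1.78 ≈ 49.3 m.

49.3 m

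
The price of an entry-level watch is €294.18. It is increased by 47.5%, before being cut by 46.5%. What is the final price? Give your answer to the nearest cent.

47.5% increase: €294.18 × 1.475 = €433.9155.
46.5% decrease: €433.9155 × 0.535 = €232.1447925 ≈ €232.14.

€232.14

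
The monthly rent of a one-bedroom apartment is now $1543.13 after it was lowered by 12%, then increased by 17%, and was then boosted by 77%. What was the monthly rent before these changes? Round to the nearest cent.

The overall multiplier applied was 0.88 × 1.17 × 1.77 = 1.822392.
So the original monthly rent was $1543.13 ÷ 1.822392 ≈ $846.76.

$846.76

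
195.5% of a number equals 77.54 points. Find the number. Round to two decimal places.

77.54 points ÷ 1.955 ≈ 39.66 points.

39.66 points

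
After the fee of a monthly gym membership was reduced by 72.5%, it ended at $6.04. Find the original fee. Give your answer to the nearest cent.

$21.96

The overall multiplier applied was 0.275.
So the original fee was $6.04 ÷ 0.275 ≈ $21.96.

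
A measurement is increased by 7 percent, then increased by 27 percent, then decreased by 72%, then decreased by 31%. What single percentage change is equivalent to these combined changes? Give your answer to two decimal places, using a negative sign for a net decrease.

-73.75%

A 7% increase multiplies by 1.07.
Then a 27% increase: 1.07 × 1.27 = 1.3589.
Then a 72% decrease: 1.3589 × 0.28 = 0.380492.
Then a 31% decrease: 0.380492 × 0.69 = 0.26253948.
Overall factor 0.26253948, i.e. -73.75%.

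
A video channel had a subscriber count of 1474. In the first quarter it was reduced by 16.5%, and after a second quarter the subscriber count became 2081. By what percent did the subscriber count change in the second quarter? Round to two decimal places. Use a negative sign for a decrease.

69.08%

After the first quarter: 1474 × 0.835 = 1230.79.
Second-quarter multiplier: 2081 ÷ 1230.79 ≈ 1.690784.
That is a change of 69.08%.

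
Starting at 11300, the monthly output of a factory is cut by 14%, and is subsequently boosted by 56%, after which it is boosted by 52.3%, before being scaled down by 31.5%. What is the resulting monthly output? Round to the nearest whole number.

After the 14% decrease: 11300 × 0.86 = 9718.
After the 56% increase: 9718 × 1.56 = 15160.08.
After the 52.3% increase: 15160.08 × 1.523 = 23088.80184.
31.5% decrease: 23088.80184 × 0.685 = 15815.8292604 ≈ 15816.

15816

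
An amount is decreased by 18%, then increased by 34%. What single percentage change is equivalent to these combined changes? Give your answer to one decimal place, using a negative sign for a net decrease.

An 18% decrease multiplies by 0.82.
Then a 34% increase: 0.82 × 1.34 = 1.0988.
Overall factor 1.0988, i.e. 9.9%.

9.9%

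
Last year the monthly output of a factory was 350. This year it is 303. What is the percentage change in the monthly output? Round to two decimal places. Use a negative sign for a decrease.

Change: 303 − 350 = -47.
Relative to the original: -47 ÷ 350 ≈ -13.43%.

-13.43%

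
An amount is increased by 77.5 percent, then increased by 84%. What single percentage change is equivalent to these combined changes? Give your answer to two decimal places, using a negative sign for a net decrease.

A 77.5% increase multiplies by 1.775.
Then an 84% increase: 1.775 × 1.84 = 3.266.
Overall factor 3.266, i.e. 226.60%.

226.60%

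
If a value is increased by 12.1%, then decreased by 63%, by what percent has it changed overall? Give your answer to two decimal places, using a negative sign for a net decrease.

-58.52%

The combined multiplier is 1.121 × 0.37 = 0.41477.
That corresponds to a decrease of 58.52%.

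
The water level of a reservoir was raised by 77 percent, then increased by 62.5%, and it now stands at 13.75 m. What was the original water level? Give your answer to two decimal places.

4.78 m

Undoing the 62.5% increase: 13.75 ÷ 1.625 ≈ 8.461538.
Undoing the 77% increase: 8.461538 ÷ 1.77 ≈ 4.78 m.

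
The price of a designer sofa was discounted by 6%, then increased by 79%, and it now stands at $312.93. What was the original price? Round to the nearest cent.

Undoing the 79% increase: $312.93 ÷ 1.79 ≈ $174.821229.
Undoing the 6% decrease: $174.821229 ÷ 0.94 ≈ $185.98.

$185.98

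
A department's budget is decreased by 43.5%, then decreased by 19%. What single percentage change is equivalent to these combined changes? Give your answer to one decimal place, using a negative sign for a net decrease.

The combined multiplier is 0.565 × 0.81 = 0.45765.
That corresponds to a decrease of 54.2%.

-54.2%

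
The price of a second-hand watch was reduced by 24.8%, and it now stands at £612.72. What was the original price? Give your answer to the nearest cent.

The overall multiplier applied was 0.752.
So the original price was £612.72 ÷ 0.752 ≈ £814.79.

£814.79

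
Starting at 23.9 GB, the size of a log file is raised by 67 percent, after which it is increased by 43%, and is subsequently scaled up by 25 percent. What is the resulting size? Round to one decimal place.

Each change multiplies by a factor: 1.67 × 1.43 × 1.25 = 2.985125.
23.9 × 2.985125 = 71.3444875 ≈ 71.3.

71.3 GB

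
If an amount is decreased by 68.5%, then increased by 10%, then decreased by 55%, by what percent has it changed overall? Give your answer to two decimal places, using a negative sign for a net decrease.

-84.41%

A 68.5% decrease multiplies by 0.315.
Then a 10% increase: 0.315 × 1.1 = 0.3465.
Then a 55% decrease: 0.3465 × 0.45 = 0.155925.
Overall factor 0.155925, i.e. -84.41%.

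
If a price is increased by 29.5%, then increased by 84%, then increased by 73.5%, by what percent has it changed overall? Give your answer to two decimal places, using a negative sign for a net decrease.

313.42%

A 29.5% increase multiplies by 1.295.
Then an 84% increase: 1.295 × 1.84 = 2.3828.
Then a 73.5% increase: 2.3828 × 1.735 = 4.134158.
Overall factor 4.134158, i.e. 313.42%.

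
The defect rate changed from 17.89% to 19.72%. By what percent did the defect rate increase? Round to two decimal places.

The change is 19.72 − 17.89 = 1.83 percentage points.
Relative to the original 17.89%, that is 1.83 ÷ 17.89 ≈ 10.23%.
So the defect rate rose by 10.23%.

10.23%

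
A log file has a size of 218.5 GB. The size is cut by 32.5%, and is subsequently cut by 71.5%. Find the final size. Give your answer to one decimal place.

42.0 GB

32.5% decrease: 218.5 × 0.675 = 147.4875.
Apply the 71.5% decrease: 147.4875 × 0.285 = 42.0339375 ≈ 42.0.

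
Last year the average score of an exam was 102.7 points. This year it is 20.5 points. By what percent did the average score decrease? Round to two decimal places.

Change: 20.5 − 102.7 = -82.2.
Relative to the original: -82.2 ÷ 102.7 ≈ -80.04%.
So the average score decreased by 80.04%.

80.04%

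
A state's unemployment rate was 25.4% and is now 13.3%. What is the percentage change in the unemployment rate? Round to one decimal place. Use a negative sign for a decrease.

-47.6%

The change is 13.3 − 25.4 = -12.1 percentage points.
Relative to the original 25.4%, that is -12.1 ÷ 25.4 ≈ -47.6%.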